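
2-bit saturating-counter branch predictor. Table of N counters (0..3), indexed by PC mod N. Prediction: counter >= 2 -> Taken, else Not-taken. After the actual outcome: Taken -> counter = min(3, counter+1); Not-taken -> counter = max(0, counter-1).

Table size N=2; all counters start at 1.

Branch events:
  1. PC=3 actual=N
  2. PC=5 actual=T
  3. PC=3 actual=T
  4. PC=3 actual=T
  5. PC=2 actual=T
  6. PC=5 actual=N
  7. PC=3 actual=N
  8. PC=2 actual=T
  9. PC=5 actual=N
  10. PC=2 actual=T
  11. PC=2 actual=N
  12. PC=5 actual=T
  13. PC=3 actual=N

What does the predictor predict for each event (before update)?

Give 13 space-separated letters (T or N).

Ev 1: PC=3 idx=1 pred=N actual=N -> ctr[1]=0
Ev 2: PC=5 idx=1 pred=N actual=T -> ctr[1]=1
Ev 3: PC=3 idx=1 pred=N actual=T -> ctr[1]=2
Ev 4: PC=3 idx=1 pred=T actual=T -> ctr[1]=3
Ev 5: PC=2 idx=0 pred=N actual=T -> ctr[0]=2
Ev 6: PC=5 idx=1 pred=T actual=N -> ctr[1]=2
Ev 7: PC=3 idx=1 pred=T actual=N -> ctr[1]=1
Ev 8: PC=2 idx=0 pred=T actual=T -> ctr[0]=3
Ev 9: PC=5 idx=1 pred=N actual=N -> ctr[1]=0
Ev 10: PC=2 idx=0 pred=T actual=T -> ctr[0]=3
Ev 11: PC=2 idx=0 pred=T actual=N -> ctr[0]=2
Ev 12: PC=5 idx=1 pred=N actual=T -> ctr[1]=1
Ev 13: PC=3 idx=1 pred=N actual=N -> ctr[1]=0

Answer: N N N T N T T T N T T N N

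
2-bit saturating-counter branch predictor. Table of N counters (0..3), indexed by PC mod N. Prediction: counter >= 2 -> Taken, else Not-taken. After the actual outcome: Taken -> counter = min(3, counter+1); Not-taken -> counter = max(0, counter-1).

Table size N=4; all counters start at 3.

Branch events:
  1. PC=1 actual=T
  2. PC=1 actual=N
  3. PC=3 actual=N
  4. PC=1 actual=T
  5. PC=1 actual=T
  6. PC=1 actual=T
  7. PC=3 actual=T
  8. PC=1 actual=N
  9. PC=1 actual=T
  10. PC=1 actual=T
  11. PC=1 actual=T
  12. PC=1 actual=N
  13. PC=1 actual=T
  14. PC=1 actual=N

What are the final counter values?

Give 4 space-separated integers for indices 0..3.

Answer: 3 2 3 3

Derivation:
Ev 1: PC=1 idx=1 pred=T actual=T -> ctr[1]=3
Ev 2: PC=1 idx=1 pred=T actual=N -> ctr[1]=2
Ev 3: PC=3 idx=3 pred=T actual=N -> ctr[3]=2
Ev 4: PC=1 idx=1 pred=T actual=T -> ctr[1]=3
Ev 5: PC=1 idx=1 pred=T actual=T -> ctr[1]=3
Ev 6: PC=1 idx=1 pred=T actual=T -> ctr[1]=3
Ev 7: PC=3 idx=3 pred=T actual=T -> ctr[3]=3
Ev 8: PC=1 idx=1 pred=T actual=N -> ctr[1]=2
Ev 9: PC=1 idx=1 pred=T actual=T -> ctr[1]=3
Ev 10: PC=1 idx=1 pred=T actual=T -> ctr[1]=3
Ev 11: PC=1 idx=1 pred=T actual=T -> ctr[1]=3
Ev 12: PC=1 idx=1 pred=T actual=N -> ctr[1]=2
Ev 13: PC=1 idx=1 pred=T actual=T -> ctr[1]=3
Ev 14: PC=1 idx=1 pred=T actual=N -> ctr[1]=2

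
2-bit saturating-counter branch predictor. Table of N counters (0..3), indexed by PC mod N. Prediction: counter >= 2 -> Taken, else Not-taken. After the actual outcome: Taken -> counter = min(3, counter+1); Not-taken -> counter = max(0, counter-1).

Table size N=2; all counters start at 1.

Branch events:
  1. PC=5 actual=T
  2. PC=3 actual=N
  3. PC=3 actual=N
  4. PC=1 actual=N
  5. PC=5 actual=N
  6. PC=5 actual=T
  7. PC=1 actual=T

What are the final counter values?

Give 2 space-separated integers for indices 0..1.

Answer: 1 2

Derivation:
Ev 1: PC=5 idx=1 pred=N actual=T -> ctr[1]=2
Ev 2: PC=3 idx=1 pred=T actual=N -> ctr[1]=1
Ev 3: PC=3 idx=1 pred=N actual=N -> ctr[1]=0
Ev 4: PC=1 idx=1 pred=N actual=N -> ctr[1]=0
Ev 5: PC=5 idx=1 pred=N actual=N -> ctr[1]=0
Ev 6: PC=5 idx=1 pred=N actual=T -> ctr[1]=1
Ev 7: PC=1 idx=1 pred=N actual=T -> ctr[1]=2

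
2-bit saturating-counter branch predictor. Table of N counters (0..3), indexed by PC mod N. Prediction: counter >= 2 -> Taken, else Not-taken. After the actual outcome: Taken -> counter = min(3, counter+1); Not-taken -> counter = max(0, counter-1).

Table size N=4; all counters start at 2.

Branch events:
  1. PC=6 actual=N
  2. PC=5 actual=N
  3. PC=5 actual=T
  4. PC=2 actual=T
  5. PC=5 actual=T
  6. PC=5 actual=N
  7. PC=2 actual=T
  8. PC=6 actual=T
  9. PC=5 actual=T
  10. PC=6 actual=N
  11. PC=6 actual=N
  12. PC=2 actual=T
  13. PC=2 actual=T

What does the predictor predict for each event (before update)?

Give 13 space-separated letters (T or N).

Answer: T T N N T T T T T T T N T

Derivation:
Ev 1: PC=6 idx=2 pred=T actual=N -> ctr[2]=1
Ev 2: PC=5 idx=1 pred=T actual=N -> ctr[1]=1
Ev 3: PC=5 idx=1 pred=N actual=T -> ctr[1]=2
Ev 4: PC=2 idx=2 pred=N actual=T -> ctr[2]=2
Ev 5: PC=5 idx=1 pred=T actual=T -> ctr[1]=3
Ev 6: PC=5 idx=1 pred=T actual=N -> ctr[1]=2
Ev 7: PC=2 idx=2 pred=T actual=T -> ctr[2]=3
Ev 8: PC=6 idx=2 pred=T actual=T -> ctr[2]=3
Ev 9: PC=5 idx=1 pred=T actual=T -> ctr[1]=3
Ev 10: PC=6 idx=2 pred=T actual=N -> ctr[2]=2
Ev 11: PC=6 idx=2 pred=T actual=N -> ctr[2]=1
Ev 12: PC=2 idx=2 pred=N actual=T -> ctr[2]=2
Ev 13: PC=2 idx=2 pred=T actual=T -> ctr[2]=3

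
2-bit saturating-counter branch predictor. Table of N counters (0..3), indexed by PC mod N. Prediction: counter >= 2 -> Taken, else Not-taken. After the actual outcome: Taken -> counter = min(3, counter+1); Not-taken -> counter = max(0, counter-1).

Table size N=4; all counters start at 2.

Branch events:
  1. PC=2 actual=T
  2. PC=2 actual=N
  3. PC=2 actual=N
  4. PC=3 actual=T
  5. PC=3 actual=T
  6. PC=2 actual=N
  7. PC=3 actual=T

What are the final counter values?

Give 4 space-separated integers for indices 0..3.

Ev 1: PC=2 idx=2 pred=T actual=T -> ctr[2]=3
Ev 2: PC=2 idx=2 pred=T actual=N -> ctr[2]=2
Ev 3: PC=2 idx=2 pred=T actual=N -> ctr[2]=1
Ev 4: PC=3 idx=3 pred=T actual=T -> ctr[3]=3
Ev 5: PC=3 idx=3 pred=T actual=T -> ctr[3]=3
Ev 6: PC=2 idx=2 pred=N actual=N -> ctr[2]=0
Ev 7: PC=3 idx=3 pred=T actual=T -> ctr[3]=3

Answer: 2 2 0 3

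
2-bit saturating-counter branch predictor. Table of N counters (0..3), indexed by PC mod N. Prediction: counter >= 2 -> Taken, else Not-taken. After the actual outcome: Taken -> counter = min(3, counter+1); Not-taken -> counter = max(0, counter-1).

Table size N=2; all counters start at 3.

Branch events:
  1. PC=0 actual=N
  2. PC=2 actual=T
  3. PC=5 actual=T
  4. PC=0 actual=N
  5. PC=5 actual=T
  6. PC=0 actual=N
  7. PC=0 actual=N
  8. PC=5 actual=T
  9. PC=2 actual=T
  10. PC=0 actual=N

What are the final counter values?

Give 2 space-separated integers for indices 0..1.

Ev 1: PC=0 idx=0 pred=T actual=N -> ctr[0]=2
Ev 2: PC=2 idx=0 pred=T actual=T -> ctr[0]=3
Ev 3: PC=5 idx=1 pred=T actual=T -> ctr[1]=3
Ev 4: PC=0 idx=0 pred=T actual=N -> ctr[0]=2
Ev 5: PC=5 idx=1 pred=T actual=T -> ctr[1]=3
Ev 6: PC=0 idx=0 pred=T actual=N -> ctr[0]=1
Ev 7: PC=0 idx=0 pred=N actual=N -> ctr[0]=0
Ev 8: PC=5 idx=1 pred=T actual=T -> ctr[1]=3
Ev 9: PC=2 idx=0 pred=N actual=T -> ctr[0]=1
Ev 10: PC=0 idx=0 pred=N actual=N -> ctr[0]=0

Answer: 0 3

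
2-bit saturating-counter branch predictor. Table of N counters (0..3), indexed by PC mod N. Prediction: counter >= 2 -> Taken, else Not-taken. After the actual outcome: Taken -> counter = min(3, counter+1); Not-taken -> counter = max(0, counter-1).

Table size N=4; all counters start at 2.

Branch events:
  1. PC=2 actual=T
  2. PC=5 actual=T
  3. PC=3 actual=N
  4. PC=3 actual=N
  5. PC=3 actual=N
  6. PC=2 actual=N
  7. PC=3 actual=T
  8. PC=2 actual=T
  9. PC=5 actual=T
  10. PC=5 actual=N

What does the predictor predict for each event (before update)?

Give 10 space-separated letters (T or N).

Ev 1: PC=2 idx=2 pred=T actual=T -> ctr[2]=3
Ev 2: PC=5 idx=1 pred=T actual=T -> ctr[1]=3
Ev 3: PC=3 idx=3 pred=T actual=N -> ctr[3]=1
Ev 4: PC=3 idx=3 pred=N actual=N -> ctr[3]=0
Ev 5: PC=3 idx=3 pred=N actual=N -> ctr[3]=0
Ev 6: PC=2 idx=2 pred=T actual=N -> ctr[2]=2
Ev 7: PC=3 idx=3 pred=N actual=T -> ctr[3]=1
Ev 8: PC=2 idx=2 pred=T actual=T -> ctr[2]=3
Ev 9: PC=5 idx=1 pred=T actual=T -> ctr[1]=3
Ev 10: PC=5 idx=1 pred=T actual=N -> ctr[1]=2

Answer: T T T N N T N T T T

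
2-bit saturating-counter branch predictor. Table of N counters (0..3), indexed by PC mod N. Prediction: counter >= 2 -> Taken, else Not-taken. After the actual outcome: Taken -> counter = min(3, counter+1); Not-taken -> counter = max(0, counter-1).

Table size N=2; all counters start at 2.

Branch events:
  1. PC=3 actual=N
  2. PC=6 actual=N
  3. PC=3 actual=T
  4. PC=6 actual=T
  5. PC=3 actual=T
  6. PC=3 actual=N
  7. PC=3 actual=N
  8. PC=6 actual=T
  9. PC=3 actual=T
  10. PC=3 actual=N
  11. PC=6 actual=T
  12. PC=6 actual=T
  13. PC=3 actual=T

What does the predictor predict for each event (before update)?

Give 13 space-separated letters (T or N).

Ev 1: PC=3 idx=1 pred=T actual=N -> ctr[1]=1
Ev 2: PC=6 idx=0 pred=T actual=N -> ctr[0]=1
Ev 3: PC=3 idx=1 pred=N actual=T -> ctr[1]=2
Ev 4: PC=6 idx=0 pred=N actual=T -> ctr[0]=2
Ev 5: PC=3 idx=1 pred=T actual=T -> ctr[1]=3
Ev 6: PC=3 idx=1 pred=T actual=N -> ctr[1]=2
Ev 7: PC=3 idx=1 pred=T actual=N -> ctr[1]=1
Ev 8: PC=6 idx=0 pred=T actual=T -> ctr[0]=3
Ev 9: PC=3 idx=1 pred=N actual=T -> ctr[1]=2
Ev 10: PC=3 idx=1 pred=T actual=N -> ctr[1]=1
Ev 11: PC=6 idx=0 pred=T actual=T -> ctr[0]=3
Ev 12: PC=6 idx=0 pred=T actual=T -> ctr[0]=3
Ev 13: PC=3 idx=1 pred=N actual=T -> ctr[1]=2

Answer: T T N N T T T T N T T T N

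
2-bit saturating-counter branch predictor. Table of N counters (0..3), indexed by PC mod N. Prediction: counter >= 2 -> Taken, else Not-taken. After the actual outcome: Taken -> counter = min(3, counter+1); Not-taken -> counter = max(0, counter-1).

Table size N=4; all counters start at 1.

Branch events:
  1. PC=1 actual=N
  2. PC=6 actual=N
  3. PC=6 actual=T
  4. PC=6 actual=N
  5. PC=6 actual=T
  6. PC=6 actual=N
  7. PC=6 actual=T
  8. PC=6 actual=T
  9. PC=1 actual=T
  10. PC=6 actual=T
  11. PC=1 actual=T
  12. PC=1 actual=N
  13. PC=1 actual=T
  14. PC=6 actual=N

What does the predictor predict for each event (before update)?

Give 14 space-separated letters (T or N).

Answer: N N N N N N N N N T N T N T

Derivation:
Ev 1: PC=1 idx=1 pred=N actual=N -> ctr[1]=0
Ev 2: PC=6 idx=2 pred=N actual=N -> ctr[2]=0
Ev 3: PC=6 idx=2 pred=N actual=T -> ctr[2]=1
Ev 4: PC=6 idx=2 pred=N actual=N -> ctr[2]=0
Ev 5: PC=6 idx=2 pred=N actual=T -> ctr[2]=1
Ev 6: PC=6 idx=2 pred=N actual=N -> ctr[2]=0
Ev 7: PC=6 idx=2 pred=N actual=T -> ctr[2]=1
Ev 8: PC=6 idx=2 pred=N actual=T -> ctr[2]=2
Ev 9: PC=1 idx=1 pred=N actual=T -> ctr[1]=1
Ev 10: PC=6 idx=2 pred=T actual=T -> ctr[2]=3
Ev 11: PC=1 idx=1 pred=N actual=T -> ctr[1]=2
Ev 12: PC=1 idx=1 pred=T actual=N -> ctr[1]=1
Ev 13: PC=1 idx=1 pred=N actual=T -> ctr[1]=2
Ev 14: PC=6 idx=2 pred=T actual=N -> ctr[2]=2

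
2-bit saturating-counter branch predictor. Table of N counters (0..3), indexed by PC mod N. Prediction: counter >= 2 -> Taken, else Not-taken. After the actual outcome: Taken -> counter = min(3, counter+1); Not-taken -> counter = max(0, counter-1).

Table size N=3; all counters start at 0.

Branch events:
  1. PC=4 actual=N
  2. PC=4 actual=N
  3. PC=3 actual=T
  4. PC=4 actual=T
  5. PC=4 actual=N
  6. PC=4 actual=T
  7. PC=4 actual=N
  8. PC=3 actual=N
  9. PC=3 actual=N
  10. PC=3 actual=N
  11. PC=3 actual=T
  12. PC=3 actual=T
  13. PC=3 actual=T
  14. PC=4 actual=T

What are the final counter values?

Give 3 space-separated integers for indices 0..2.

Answer: 3 1 0

Derivation:
Ev 1: PC=4 idx=1 pred=N actual=N -> ctr[1]=0
Ev 2: PC=4 idx=1 pred=N actual=N -> ctr[1]=0
Ev 3: PC=3 idx=0 pred=N actual=T -> ctr[0]=1
Ev 4: PC=4 idx=1 pred=N actual=T -> ctr[1]=1
Ev 5: PC=4 idx=1 pred=N actual=N -> ctr[1]=0
Ev 6: PC=4 idx=1 pred=N actual=T -> ctr[1]=1
Ev 7: PC=4 idx=1 pred=N actual=N -> ctr[1]=0
Ev 8: PC=3 idx=0 pred=N actual=N -> ctr[0]=0
Ev 9: PC=3 idx=0 pred=N actual=N -> ctr[0]=0
Ev 10: PC=3 idx=0 pred=N actual=N -> ctr[0]=0
Ev 11: PC=3 idx=0 pred=N actual=T -> ctr[0]=1
Ev 12: PC=3 idx=0 pred=N actual=T -> ctr[0]=2
Ev 13: PC=3 idx=0 pred=T actual=T -> ctr[0]=3
Ev 14: PC=4 idx=1 pred=N actual=T -> ctr[1]=1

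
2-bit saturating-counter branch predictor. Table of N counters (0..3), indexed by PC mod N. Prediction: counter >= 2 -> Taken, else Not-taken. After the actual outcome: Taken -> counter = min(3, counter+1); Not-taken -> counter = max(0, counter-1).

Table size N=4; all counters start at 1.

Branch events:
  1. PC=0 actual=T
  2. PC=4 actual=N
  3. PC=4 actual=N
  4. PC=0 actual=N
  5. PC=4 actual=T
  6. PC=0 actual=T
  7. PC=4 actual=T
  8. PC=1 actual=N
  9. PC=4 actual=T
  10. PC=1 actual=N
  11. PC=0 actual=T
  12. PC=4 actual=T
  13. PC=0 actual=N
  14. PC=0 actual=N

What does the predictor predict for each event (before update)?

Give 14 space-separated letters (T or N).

Answer: N T N N N N T N T N T T T T

Derivation:
Ev 1: PC=0 idx=0 pred=N actual=T -> ctr[0]=2
Ev 2: PC=4 idx=0 pred=T actual=N -> ctr[0]=1
Ev 3: PC=4 idx=0 pred=N actual=N -> ctr[0]=0
Ev 4: PC=0 idx=0 pred=N actual=N -> ctr[0]=0
Ev 5: PC=4 idx=0 pred=N actual=T -> ctr[0]=1
Ev 6: PC=0 idx=0 pred=N actual=T -> ctr[0]=2
Ev 7: PC=4 idx=0 pred=T actual=T -> ctr[0]=3
Ev 8: PC=1 idx=1 pred=N actual=N -> ctr[1]=0
Ev 9: PC=4 idx=0 pred=T actual=T -> ctr[0]=3
Ev 10: PC=1 idx=1 pred=N actual=N -> ctr[1]=0
Ev 11: PC=0 idx=0 pred=T actual=T -> ctr[0]=3
Ev 12: PC=4 idx=0 pred=T actual=T -> ctr[0]=3
Ev 13: PC=0 idx=0 pred=T actual=N -> ctr[0]=2
Ev 14: PC=0 idx=0 pred=T actual=N -> ctr[0]=1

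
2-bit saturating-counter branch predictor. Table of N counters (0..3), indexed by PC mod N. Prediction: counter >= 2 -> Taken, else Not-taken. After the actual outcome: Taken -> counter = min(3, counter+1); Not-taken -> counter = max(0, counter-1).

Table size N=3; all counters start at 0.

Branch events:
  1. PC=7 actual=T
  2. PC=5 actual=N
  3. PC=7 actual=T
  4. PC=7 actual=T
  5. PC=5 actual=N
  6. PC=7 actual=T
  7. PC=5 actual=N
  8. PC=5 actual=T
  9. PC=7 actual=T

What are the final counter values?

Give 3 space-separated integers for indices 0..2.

Answer: 0 3 1

Derivation:
Ev 1: PC=7 idx=1 pred=N actual=T -> ctr[1]=1
Ev 2: PC=5 idx=2 pred=N actual=N -> ctr[2]=0
Ev 3: PC=7 idx=1 pred=N actual=T -> ctr[1]=2
Ev 4: PC=7 idx=1 pred=T actual=T -> ctr[1]=3
Ev 5: PC=5 idx=2 pred=N actual=N -> ctr[2]=0
Ev 6: PC=7 idx=1 pred=T actual=T -> ctr[1]=3
Ev 7: PC=5 idx=2 pred=N actual=N -> ctr[2]=0
Ev 8: PC=5 idx=2 pred=N actual=T -> ctr[2]=1
Ev 9: PC=7 idx=1 pred=T actual=T -> ctr[1]=3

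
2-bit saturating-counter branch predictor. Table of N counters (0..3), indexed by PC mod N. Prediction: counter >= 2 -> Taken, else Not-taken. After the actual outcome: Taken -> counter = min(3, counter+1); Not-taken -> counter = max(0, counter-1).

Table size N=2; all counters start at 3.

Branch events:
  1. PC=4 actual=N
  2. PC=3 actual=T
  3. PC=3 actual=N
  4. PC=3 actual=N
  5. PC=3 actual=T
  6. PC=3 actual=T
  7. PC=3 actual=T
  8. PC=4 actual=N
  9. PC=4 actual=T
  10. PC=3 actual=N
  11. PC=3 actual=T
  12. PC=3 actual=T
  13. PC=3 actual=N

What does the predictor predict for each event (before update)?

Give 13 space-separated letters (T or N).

Answer: T T T T N T T T N T T T T

Derivation:
Ev 1: PC=4 idx=0 pred=T actual=N -> ctr[0]=2
Ev 2: PC=3 idx=1 pred=T actual=T -> ctr[1]=3
Ev 3: PC=3 idx=1 pred=T actual=N -> ctr[1]=2
Ev 4: PC=3 idx=1 pred=T actual=N -> ctr[1]=1
Ev 5: PC=3 idx=1 pred=N actual=T -> ctr[1]=2
Ev 6: PC=3 idx=1 pred=T actual=T -> ctr[1]=3
Ev 7: PC=3 idx=1 pred=T actual=T -> ctr[1]=3
Ev 8: PC=4 idx=0 pred=T actual=N -> ctr[0]=1
Ev 9: PC=4 idx=0 pred=N actual=T -> ctr[0]=2
Ev 10: PC=3 idx=1 pred=T actual=N -> ctr[1]=2
Ev 11: PC=3 idx=1 pred=T actual=T -> ctr[1]=3
Ev 12: PC=3 idx=1 pred=T actual=T -> ctr[1]=3
Ev 13: PC=3 idx=1 pred=T actual=N -> ctr[1]=2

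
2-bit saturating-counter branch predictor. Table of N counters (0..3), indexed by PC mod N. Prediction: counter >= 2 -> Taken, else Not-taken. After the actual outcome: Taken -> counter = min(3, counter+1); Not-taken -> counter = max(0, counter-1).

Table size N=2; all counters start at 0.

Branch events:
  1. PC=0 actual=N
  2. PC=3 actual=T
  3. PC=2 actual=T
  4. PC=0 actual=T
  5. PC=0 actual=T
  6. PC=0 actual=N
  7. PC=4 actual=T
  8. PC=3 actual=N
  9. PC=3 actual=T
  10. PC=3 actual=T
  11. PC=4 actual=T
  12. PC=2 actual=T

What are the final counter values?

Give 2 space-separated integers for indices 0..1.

Answer: 3 2

Derivation:
Ev 1: PC=0 idx=0 pred=N actual=N -> ctr[0]=0
Ev 2: PC=3 idx=1 pred=N actual=T -> ctr[1]=1
Ev 3: PC=2 idx=0 pred=N actual=T -> ctr[0]=1
Ev 4: PC=0 idx=0 pred=N actual=T -> ctr[0]=2
Ev 5: PC=0 idx=0 pred=T actual=T -> ctr[0]=3
Ev 6: PC=0 idx=0 pred=T actual=N -> ctr[0]=2
Ev 7: PC=4 idx=0 pred=T actual=T -> ctr[0]=3
Ev 8: PC=3 idx=1 pred=N actual=N -> ctr[1]=0
Ev 9: PC=3 idx=1 pred=N actual=T -> ctr[1]=1
Ev 10: PC=3 idx=1 pred=N actual=T -> ctr[1]=2
Ev 11: PC=4 idx=0 pred=T actual=T -> ctr[0]=3
Ev 12: PC=2 idx=0 pred=T actual=T -> ctr[0]=3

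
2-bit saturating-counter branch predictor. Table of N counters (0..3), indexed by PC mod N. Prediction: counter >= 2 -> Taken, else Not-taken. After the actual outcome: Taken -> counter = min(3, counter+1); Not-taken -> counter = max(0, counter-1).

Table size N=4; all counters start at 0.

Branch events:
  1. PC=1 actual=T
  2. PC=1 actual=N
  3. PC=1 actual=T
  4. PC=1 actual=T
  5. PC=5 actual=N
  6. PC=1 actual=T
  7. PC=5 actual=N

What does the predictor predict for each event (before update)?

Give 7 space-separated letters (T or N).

Ev 1: PC=1 idx=1 pred=N actual=T -> ctr[1]=1
Ev 2: PC=1 idx=1 pred=N actual=N -> ctr[1]=0
Ev 3: PC=1 idx=1 pred=N actual=T -> ctr[1]=1
Ev 4: PC=1 idx=1 pred=N actual=T -> ctr[1]=2
Ev 5: PC=5 idx=1 pred=T actual=N -> ctr[1]=1
Ev 6: PC=1 idx=1 pred=N actual=T -> ctr[1]=2
Ev 7: PC=5 idx=1 pred=T actual=N -> ctr[1]=1

Answer: N N N N T N T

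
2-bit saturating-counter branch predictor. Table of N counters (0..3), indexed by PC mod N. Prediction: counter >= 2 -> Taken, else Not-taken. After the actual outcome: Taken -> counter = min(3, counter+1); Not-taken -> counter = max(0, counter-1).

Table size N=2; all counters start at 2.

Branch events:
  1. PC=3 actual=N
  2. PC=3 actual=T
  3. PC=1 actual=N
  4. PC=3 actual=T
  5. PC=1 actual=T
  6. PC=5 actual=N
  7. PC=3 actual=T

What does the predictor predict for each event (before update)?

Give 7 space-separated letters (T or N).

Ev 1: PC=3 idx=1 pred=T actual=N -> ctr[1]=1
Ev 2: PC=3 idx=1 pred=N actual=T -> ctr[1]=2
Ev 3: PC=1 idx=1 pred=T actual=N -> ctr[1]=1
Ev 4: PC=3 idx=1 pred=N actual=T -> ctr[1]=2
Ev 5: PC=1 idx=1 pred=T actual=T -> ctr[1]=3
Ev 6: PC=5 idx=1 pred=T actual=N -> ctr[1]=2
Ev 7: PC=3 idx=1 pred=T actual=T -> ctr[1]=3

Answer: T N T N T T T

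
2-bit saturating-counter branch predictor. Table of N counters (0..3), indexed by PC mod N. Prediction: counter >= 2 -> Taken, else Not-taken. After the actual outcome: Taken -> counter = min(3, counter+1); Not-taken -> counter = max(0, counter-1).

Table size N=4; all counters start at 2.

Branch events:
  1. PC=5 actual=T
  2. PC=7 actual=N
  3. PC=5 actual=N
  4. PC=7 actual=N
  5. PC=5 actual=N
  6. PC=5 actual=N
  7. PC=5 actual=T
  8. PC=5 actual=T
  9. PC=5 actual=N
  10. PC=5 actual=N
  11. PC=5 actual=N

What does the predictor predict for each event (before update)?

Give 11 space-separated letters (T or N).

Ev 1: PC=5 idx=1 pred=T actual=T -> ctr[1]=3
Ev 2: PC=7 idx=3 pred=T actual=N -> ctr[3]=1
Ev 3: PC=5 idx=1 pred=T actual=N -> ctr[1]=2
Ev 4: PC=7 idx=3 pred=N actual=N -> ctr[3]=0
Ev 5: PC=5 idx=1 pred=T actual=N -> ctr[1]=1
Ev 6: PC=5 idx=1 pred=N actual=N -> ctr[1]=0
Ev 7: PC=5 idx=1 pred=N actual=T -> ctr[1]=1
Ev 8: PC=5 idx=1 pred=N actual=T -> ctr[1]=2
Ev 9: PC=5 idx=1 pred=T actual=N -> ctr[1]=1
Ev 10: PC=5 idx=1 pred=N actual=N -> ctr[1]=0
Ev 11: PC=5 idx=1 pred=N actual=N -> ctr[1]=0

Answer: T T T N T N N N T N N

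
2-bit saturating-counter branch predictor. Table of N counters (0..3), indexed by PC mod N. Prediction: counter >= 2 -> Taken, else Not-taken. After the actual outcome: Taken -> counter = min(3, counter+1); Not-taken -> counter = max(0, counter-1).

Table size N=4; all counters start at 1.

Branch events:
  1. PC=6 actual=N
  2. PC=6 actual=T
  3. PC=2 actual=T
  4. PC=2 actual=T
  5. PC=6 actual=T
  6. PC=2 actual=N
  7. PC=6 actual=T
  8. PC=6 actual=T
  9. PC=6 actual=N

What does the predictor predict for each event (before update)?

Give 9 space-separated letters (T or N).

Ev 1: PC=6 idx=2 pred=N actual=N -> ctr[2]=0
Ev 2: PC=6 idx=2 pred=N actual=T -> ctr[2]=1
Ev 3: PC=2 idx=2 pred=N actual=T -> ctr[2]=2
Ev 4: PC=2 idx=2 pred=T actual=T -> ctr[2]=3
Ev 5: PC=6 idx=2 pred=T actual=T -> ctr[2]=3
Ev 6: PC=2 idx=2 pred=T actual=N -> ctr[2]=2
Ev 7: PC=6 idx=2 pred=T actual=T -> ctr[2]=3
Ev 8: PC=6 idx=2 pred=T actual=T -> ctr[2]=3
Ev 9: PC=6 idx=2 pred=T actual=N -> ctr[2]=2

Answer: N N N T T T T T T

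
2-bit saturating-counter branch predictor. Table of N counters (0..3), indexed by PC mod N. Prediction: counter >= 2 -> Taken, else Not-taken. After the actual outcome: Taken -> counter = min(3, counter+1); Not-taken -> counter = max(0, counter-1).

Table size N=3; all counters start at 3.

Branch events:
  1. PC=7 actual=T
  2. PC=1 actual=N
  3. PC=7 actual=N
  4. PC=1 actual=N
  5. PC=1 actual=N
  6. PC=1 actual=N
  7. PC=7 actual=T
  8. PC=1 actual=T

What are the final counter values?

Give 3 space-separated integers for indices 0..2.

Answer: 3 2 3

Derivation:
Ev 1: PC=7 idx=1 pred=T actual=T -> ctr[1]=3
Ev 2: PC=1 idx=1 pred=T actual=N -> ctr[1]=2
Ev 3: PC=7 idx=1 pred=T actual=N -> ctr[1]=1
Ev 4: PC=1 idx=1 pred=N actual=N -> ctr[1]=0
Ev 5: PC=1 idx=1 pred=N actual=N -> ctr[1]=0
Ev 6: PC=1 idx=1 pred=N actual=N -> ctr[1]=0
Ev 7: PC=7 idx=1 pred=N actual=T -> ctr[1]=1
Ev 8: PC=1 idx=1 pred=N actual=T -> ctr[1]=2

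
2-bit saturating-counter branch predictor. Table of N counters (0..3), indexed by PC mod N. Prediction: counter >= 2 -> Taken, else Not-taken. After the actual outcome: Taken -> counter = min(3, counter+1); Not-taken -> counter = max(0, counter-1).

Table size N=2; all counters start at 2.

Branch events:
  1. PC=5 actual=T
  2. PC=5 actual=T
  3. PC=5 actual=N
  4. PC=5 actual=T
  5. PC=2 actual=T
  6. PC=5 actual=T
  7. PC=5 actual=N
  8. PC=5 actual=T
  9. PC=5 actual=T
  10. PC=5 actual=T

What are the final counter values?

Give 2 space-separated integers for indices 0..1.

Answer: 3 3

Derivation:
Ev 1: PC=5 idx=1 pred=T actual=T -> ctr[1]=3
Ev 2: PC=5 idx=1 pred=T actual=T -> ctr[1]=3
Ev 3: PC=5 idx=1 pred=T actual=N -> ctr[1]=2
Ev 4: PC=5 idx=1 pred=T actual=T -> ctr[1]=3
Ev 5: PC=2 idx=0 pred=T actual=T -> ctr[0]=3
Ev 6: PC=5 idx=1 pred=T actual=T -> ctr[1]=3
Ev 7: PC=5 idx=1 pred=T actual=N -> ctr[1]=2
Ev 8: PC=5 idx=1 pred=T actual=T -> ctr[1]=3
Ev 9: PC=5 idx=1 pred=T actual=T -> ctr[1]=3
Ev 10: PC=5 idx=1 pred=T actual=T -> ctr[1]=3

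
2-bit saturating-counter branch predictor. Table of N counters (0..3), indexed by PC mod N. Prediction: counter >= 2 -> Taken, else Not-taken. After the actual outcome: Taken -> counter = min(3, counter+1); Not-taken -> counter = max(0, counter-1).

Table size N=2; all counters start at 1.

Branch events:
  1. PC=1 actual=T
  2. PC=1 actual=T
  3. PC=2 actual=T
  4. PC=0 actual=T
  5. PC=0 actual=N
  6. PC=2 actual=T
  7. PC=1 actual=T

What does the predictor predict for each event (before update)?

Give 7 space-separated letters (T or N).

Ev 1: PC=1 idx=1 pred=N actual=T -> ctr[1]=2
Ev 2: PC=1 idx=1 pred=T actual=T -> ctr[1]=3
Ev 3: PC=2 idx=0 pred=N actual=T -> ctr[0]=2
Ev 4: PC=0 idx=0 pred=T actual=T -> ctr[0]=3
Ev 5: PC=0 idx=0 pred=T actual=N -> ctr[0]=2
Ev 6: PC=2 idx=0 pred=T actual=T -> ctr[0]=3
Ev 7: PC=1 idx=1 pred=T actual=T -> ctr[1]=3

Answer: N T N T T T T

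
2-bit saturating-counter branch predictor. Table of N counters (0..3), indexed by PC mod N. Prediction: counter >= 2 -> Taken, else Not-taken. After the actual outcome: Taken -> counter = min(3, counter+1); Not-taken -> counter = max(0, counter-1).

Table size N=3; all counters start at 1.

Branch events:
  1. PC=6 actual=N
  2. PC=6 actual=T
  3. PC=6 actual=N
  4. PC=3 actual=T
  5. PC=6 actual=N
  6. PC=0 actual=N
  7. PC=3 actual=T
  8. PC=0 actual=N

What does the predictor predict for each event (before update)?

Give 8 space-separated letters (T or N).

Ev 1: PC=6 idx=0 pred=N actual=N -> ctr[0]=0
Ev 2: PC=6 idx=0 pred=N actual=T -> ctr[0]=1
Ev 3: PC=6 idx=0 pred=N actual=N -> ctr[0]=0
Ev 4: PC=3 idx=0 pred=N actual=T -> ctr[0]=1
Ev 5: PC=6 idx=0 pred=N actual=N -> ctr[0]=0
Ev 6: PC=0 idx=0 pred=N actual=N -> ctr[0]=0
Ev 7: PC=3 idx=0 pred=N actual=T -> ctr[0]=1
Ev 8: PC=0 idx=0 pred=N actual=N -> ctr[0]=0

Answer: N N N N N N N N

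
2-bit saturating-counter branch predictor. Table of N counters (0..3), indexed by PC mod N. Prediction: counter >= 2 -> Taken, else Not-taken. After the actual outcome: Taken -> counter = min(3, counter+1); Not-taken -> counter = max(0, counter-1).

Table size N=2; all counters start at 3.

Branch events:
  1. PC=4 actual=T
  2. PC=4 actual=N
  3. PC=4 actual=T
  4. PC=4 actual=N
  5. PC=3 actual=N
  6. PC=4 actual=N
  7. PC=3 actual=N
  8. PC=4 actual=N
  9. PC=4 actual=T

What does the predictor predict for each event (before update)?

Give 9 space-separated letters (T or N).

Ev 1: PC=4 idx=0 pred=T actual=T -> ctr[0]=3
Ev 2: PC=4 idx=0 pred=T actual=N -> ctr[0]=2
Ev 3: PC=4 idx=0 pred=T actual=T -> ctr[0]=3
Ev 4: PC=4 idx=0 pred=T actual=N -> ctr[0]=2
Ev 5: PC=3 idx=1 pred=T actual=N -> ctr[1]=2
Ev 6: PC=4 idx=0 pred=T actual=N -> ctr[0]=1
Ev 7: PC=3 idx=1 pred=T actual=N -> ctr[1]=1
Ev 8: PC=4 idx=0 pred=N actual=N -> ctr[0]=0
Ev 9: PC=4 idx=0 pred=N actual=T -> ctr[0]=1

Answer: T T T T T T T N N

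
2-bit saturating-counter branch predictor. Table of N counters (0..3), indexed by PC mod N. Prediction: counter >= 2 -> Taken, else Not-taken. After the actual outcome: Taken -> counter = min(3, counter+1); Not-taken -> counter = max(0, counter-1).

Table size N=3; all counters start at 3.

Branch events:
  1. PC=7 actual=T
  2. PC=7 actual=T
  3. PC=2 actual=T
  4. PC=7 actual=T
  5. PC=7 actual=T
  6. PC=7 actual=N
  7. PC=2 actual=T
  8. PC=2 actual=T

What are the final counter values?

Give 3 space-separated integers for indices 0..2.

Answer: 3 2 3

Derivation:
Ev 1: PC=7 idx=1 pred=T actual=T -> ctr[1]=3
Ev 2: PC=7 idx=1 pred=T actual=T -> ctr[1]=3
Ev 3: PC=2 idx=2 pred=T actual=T -> ctr[2]=3
Ev 4: PC=7 idx=1 pred=T actual=T -> ctr[1]=3
Ev 5: PC=7 idx=1 pred=T actual=T -> ctr[1]=3
Ev 6: PC=7 idx=1 pred=T actual=N -> ctr[1]=2
Ev 7: PC=2 idx=2 pred=T actual=T -> ctr[2]=3
Ev 8: PC=2 idx=2 pred=T actual=T -> ctr[2]=3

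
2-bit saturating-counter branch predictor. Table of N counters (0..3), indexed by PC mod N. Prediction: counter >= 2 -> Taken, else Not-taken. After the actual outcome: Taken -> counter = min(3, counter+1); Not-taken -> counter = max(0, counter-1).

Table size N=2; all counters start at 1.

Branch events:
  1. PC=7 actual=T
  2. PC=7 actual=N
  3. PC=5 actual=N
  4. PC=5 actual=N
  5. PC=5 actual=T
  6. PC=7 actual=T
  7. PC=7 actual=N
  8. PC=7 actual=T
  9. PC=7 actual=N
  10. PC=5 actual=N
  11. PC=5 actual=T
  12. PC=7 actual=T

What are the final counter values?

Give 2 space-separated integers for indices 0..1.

Ev 1: PC=7 idx=1 pred=N actual=T -> ctr[1]=2
Ev 2: PC=7 idx=1 pred=T actual=N -> ctr[1]=1
Ev 3: PC=5 idx=1 pred=N actual=N -> ctr[1]=0
Ev 4: PC=5 idx=1 pred=N actual=N -> ctr[1]=0
Ev 5: PC=5 idx=1 pred=N actual=T -> ctr[1]=1
Ev 6: PC=7 idx=1 pred=N actual=T -> ctr[1]=2
Ev 7: PC=7 idx=1 pred=T actual=N -> ctr[1]=1
Ev 8: PC=7 idx=1 pred=N actual=T -> ctr[1]=2
Ev 9: PC=7 idx=1 pred=T actual=N -> ctr[1]=1
Ev 10: PC=5 idx=1 pred=N actual=N -> ctr[1]=0
Ev 11: PC=5 idx=1 pred=N actual=T -> ctr[1]=1
Ev 12: PC=7 idx=1 pred=N actual=T -> ctr[1]=2

Answer: 1 2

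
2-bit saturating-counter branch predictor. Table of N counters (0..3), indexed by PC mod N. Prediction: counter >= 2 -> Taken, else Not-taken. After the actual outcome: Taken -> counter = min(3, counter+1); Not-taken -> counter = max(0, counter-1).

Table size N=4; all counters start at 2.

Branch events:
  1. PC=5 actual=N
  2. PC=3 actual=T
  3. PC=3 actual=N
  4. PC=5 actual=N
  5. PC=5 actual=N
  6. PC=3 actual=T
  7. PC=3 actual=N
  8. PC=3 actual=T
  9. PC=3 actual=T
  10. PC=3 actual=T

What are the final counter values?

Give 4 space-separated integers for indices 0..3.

Ev 1: PC=5 idx=1 pred=T actual=N -> ctr[1]=1
Ev 2: PC=3 idx=3 pred=T actual=T -> ctr[3]=3
Ev 3: PC=3 idx=3 pred=T actual=N -> ctr[3]=2
Ev 4: PC=5 idx=1 pred=N actual=N -> ctr[1]=0
Ev 5: PC=5 idx=1 pred=N actual=N -> ctr[1]=0
Ev 6: PC=3 idx=3 pred=T actual=T -> ctr[3]=3
Ev 7: PC=3 idx=3 pred=T actual=N -> ctr[3]=2
Ev 8: PC=3 idx=3 pred=T actual=T -> ctr[3]=3
Ev 9: PC=3 idx=3 pred=T actual=T -> ctr[3]=3
Ev 10: PC=3 idx=3 pred=T actual=T -> ctr[3]=3

Answer: 2 0 2 3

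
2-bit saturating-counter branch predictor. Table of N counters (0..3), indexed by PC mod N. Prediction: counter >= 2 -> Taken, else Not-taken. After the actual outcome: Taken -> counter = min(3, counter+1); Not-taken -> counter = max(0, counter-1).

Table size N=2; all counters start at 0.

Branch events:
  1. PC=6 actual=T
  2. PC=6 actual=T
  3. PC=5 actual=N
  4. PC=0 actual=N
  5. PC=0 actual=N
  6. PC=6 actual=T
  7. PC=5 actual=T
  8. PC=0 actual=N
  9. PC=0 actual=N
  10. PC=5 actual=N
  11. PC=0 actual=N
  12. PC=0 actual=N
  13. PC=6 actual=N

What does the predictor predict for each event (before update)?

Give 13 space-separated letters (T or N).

Ev 1: PC=6 idx=0 pred=N actual=T -> ctr[0]=1
Ev 2: PC=6 idx=0 pred=N actual=T -> ctr[0]=2
Ev 3: PC=5 idx=1 pred=N actual=N -> ctr[1]=0
Ev 4: PC=0 idx=0 pred=T actual=N -> ctr[0]=1
Ev 5: PC=0 idx=0 pred=N actual=N -> ctr[0]=0
Ev 6: PC=6 idx=0 pred=N actual=T -> ctr[0]=1
Ev 7: PC=5 idx=1 pred=N actual=T -> ctr[1]=1
Ev 8: PC=0 idx=0 pred=N actual=N -> ctr[0]=0
Ev 9: PC=0 idx=0 pred=N actual=N -> ctr[0]=0
Ev 10: PC=5 idx=1 pred=N actual=N -> ctr[1]=0
Ev 11: PC=0 idx=0 pred=N actual=N -> ctr[0]=0
Ev 12: PC=0 idx=0 pred=N actual=N -> ctr[0]=0
Ev 13: PC=6 idx=0 pred=N actual=N -> ctr[0]=0

Answer: N N N T N N N N N N N N N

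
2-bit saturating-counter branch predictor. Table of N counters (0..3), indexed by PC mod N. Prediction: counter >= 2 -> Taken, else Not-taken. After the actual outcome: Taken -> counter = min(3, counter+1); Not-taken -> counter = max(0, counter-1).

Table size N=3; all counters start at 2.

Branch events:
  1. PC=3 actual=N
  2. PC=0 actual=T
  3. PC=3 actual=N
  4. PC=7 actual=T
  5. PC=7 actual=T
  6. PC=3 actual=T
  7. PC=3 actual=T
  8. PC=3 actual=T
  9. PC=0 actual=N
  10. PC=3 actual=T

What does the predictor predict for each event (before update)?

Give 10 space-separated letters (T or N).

Answer: T N T T T N T T T T

Derivation:
Ev 1: PC=3 idx=0 pred=T actual=N -> ctr[0]=1
Ev 2: PC=0 idx=0 pred=N actual=T -> ctr[0]=2
Ev 3: PC=3 idx=0 pred=T actual=N -> ctr[0]=1
Ev 4: PC=7 idx=1 pred=T actual=T -> ctr[1]=3
Ev 5: PC=7 idx=1 pred=T actual=T -> ctr[1]=3
Ev 6: PC=3 idx=0 pred=N actual=T -> ctr[0]=2
Ev 7: PC=3 idx=0 pred=T actual=T -> ctr[0]=3
Ev 8: PC=3 idx=0 pred=T actual=T -> ctr[0]=3
Ev 9: PC=0 idx=0 pred=T actual=N -> ctr[0]=2
Ev 10: PC=3 idx=0 pred=T actual=T -> ctr[0]=3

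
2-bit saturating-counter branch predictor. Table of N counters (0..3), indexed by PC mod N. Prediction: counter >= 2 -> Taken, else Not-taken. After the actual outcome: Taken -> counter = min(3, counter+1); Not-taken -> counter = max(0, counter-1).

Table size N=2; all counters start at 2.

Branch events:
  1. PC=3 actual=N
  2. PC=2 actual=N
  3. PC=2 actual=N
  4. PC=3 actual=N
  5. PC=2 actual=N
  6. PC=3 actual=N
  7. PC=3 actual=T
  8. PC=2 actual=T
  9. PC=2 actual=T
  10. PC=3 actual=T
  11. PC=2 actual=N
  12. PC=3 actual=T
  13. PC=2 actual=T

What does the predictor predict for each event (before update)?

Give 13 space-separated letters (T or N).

Ev 1: PC=3 idx=1 pred=T actual=N -> ctr[1]=1
Ev 2: PC=2 idx=0 pred=T actual=N -> ctr[0]=1
Ev 3: PC=2 idx=0 pred=N actual=N -> ctr[0]=0
Ev 4: PC=3 idx=1 pred=N actual=N -> ctr[1]=0
Ev 5: PC=2 idx=0 pred=N actual=N -> ctr[0]=0
Ev 6: PC=3 idx=1 pred=N actual=N -> ctr[1]=0
Ev 7: PC=3 idx=1 pred=N actual=T -> ctr[1]=1
Ev 8: PC=2 idx=0 pred=N actual=T -> ctr[0]=1
Ev 9: PC=2 idx=0 pred=N actual=T -> ctr[0]=2
Ev 10: PC=3 idx=1 pred=N actual=T -> ctr[1]=2
Ev 11: PC=2 idx=0 pred=T actual=N -> ctr[0]=1
Ev 12: PC=3 idx=1 pred=T actual=T -> ctr[1]=3
Ev 13: PC=2 idx=0 pred=N actual=T -> ctr[0]=2

Answer: T T N N N N N N N N T T N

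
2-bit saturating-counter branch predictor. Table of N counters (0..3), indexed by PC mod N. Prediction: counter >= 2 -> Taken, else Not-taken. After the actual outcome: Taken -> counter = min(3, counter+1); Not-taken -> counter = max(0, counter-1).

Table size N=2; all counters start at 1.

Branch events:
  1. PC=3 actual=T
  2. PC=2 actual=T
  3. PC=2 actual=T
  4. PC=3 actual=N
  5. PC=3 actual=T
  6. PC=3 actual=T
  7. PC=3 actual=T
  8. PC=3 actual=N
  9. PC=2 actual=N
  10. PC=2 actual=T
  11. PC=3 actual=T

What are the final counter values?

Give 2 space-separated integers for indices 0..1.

Ev 1: PC=3 idx=1 pred=N actual=T -> ctr[1]=2
Ev 2: PC=2 idx=0 pred=N actual=T -> ctr[0]=2
Ev 3: PC=2 idx=0 pred=T actual=T -> ctr[0]=3
Ev 4: PC=3 idx=1 pred=T actual=N -> ctr[1]=1
Ev 5: PC=3 idx=1 pred=N actual=T -> ctr[1]=2
Ev 6: PC=3 idx=1 pred=T actual=T -> ctr[1]=3
Ev 7: PC=3 idx=1 pred=T actual=T -> ctr[1]=3
Ev 8: PC=3 idx=1 pred=T actual=N -> ctr[1]=2
Ev 9: PC=2 idx=0 pred=T actual=N -> ctr[0]=2
Ev 10: PC=2 idx=0 pred=T actual=T -> ctr[0]=3
Ev 11: PC=3 idx=1 pred=T actual=T -> ctr[1]=3

Answer: 3 3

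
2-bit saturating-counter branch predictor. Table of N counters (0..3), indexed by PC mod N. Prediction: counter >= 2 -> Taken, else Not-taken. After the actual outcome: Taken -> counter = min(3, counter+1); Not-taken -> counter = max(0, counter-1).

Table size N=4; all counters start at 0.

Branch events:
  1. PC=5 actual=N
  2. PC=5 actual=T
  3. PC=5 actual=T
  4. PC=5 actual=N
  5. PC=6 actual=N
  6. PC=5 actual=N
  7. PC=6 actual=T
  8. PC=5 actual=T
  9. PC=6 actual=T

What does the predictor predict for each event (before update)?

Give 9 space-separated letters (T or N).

Answer: N N N T N N N N N

Derivation:
Ev 1: PC=5 idx=1 pred=N actual=N -> ctr[1]=0
Ev 2: PC=5 idx=1 pred=N actual=T -> ctr[1]=1
Ev 3: PC=5 idx=1 pred=N actual=T -> ctr[1]=2
Ev 4: PC=5 idx=1 pred=T actual=N -> ctr[1]=1
Ev 5: PC=6 idx=2 pred=N actual=N -> ctr[2]=0
Ev 6: PC=5 idx=1 pred=N actual=N -> ctr[1]=0
Ev 7: PC=6 idx=2 pred=N actual=T -> ctr[2]=1
Ev 8: PC=5 idx=1 pred=N actual=T -> ctr[1]=1
Ev 9: PC=6 idx=2 pred=N actual=T -> ctr[2]=2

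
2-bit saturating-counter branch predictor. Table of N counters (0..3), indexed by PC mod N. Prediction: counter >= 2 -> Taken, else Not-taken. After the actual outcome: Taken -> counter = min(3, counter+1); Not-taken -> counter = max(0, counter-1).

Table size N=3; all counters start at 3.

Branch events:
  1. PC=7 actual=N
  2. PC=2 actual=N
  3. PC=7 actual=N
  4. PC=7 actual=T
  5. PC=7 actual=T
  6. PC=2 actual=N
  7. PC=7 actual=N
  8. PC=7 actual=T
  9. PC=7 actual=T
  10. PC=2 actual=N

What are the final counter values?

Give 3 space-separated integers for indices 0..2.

Ev 1: PC=7 idx=1 pred=T actual=N -> ctr[1]=2
Ev 2: PC=2 idx=2 pred=T actual=N -> ctr[2]=2
Ev 3: PC=7 idx=1 pred=T actual=N -> ctr[1]=1
Ev 4: PC=7 idx=1 pred=N actual=T -> ctr[1]=2
Ev 5: PC=7 idx=1 pred=T actual=T -> ctr[1]=3
Ev 6: PC=2 idx=2 pred=T actual=N -> ctr[2]=1
Ev 7: PC=7 idx=1 pred=T actual=N -> ctr[1]=2
Ev 8: PC=7 idx=1 pred=T actual=T -> ctr[1]=3
Ev 9: PC=7 idx=1 pred=T actual=T -> ctr[1]=3
Ev 10: PC=2 idx=2 pred=N actual=N -> ctr[2]=0

Answer: 3 3 0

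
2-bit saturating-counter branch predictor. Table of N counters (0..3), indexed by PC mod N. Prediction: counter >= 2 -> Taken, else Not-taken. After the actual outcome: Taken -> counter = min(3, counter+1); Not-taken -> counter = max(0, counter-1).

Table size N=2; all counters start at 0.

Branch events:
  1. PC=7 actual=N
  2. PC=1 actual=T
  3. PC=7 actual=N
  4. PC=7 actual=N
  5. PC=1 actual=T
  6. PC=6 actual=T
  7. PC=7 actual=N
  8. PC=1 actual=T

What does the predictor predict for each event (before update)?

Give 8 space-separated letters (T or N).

Answer: N N N N N N N N

Derivation:
Ev 1: PC=7 idx=1 pred=N actual=N -> ctr[1]=0
Ev 2: PC=1 idx=1 pred=N actual=T -> ctr[1]=1
Ev 3: PC=7 idx=1 pred=N actual=N -> ctr[1]=0
Ev 4: PC=7 idx=1 pred=N actual=N -> ctr[1]=0
Ev 5: PC=1 idx=1 pred=N actual=T -> ctr[1]=1
Ev 6: PC=6 idx=0 pred=N actual=T -> ctr[0]=1
Ev 7: PC=7 idx=1 pred=N actual=N -> ctr[1]=0
Ev 8: PC=1 idx=1 pred=N actual=T -> ctr[1]=1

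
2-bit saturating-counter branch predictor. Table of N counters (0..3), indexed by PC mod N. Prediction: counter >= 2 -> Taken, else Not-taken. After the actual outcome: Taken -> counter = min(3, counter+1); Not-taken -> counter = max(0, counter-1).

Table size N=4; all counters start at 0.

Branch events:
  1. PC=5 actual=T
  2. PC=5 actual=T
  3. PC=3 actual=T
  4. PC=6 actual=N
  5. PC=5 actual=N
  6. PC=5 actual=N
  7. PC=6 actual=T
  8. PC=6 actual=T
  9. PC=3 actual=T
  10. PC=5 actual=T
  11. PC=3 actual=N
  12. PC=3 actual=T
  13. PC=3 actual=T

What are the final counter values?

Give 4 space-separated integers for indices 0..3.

Ev 1: PC=5 idx=1 pred=N actual=T -> ctr[1]=1
Ev 2: PC=5 idx=1 pred=N actual=T -> ctr[1]=2
Ev 3: PC=3 idx=3 pred=N actual=T -> ctr[3]=1
Ev 4: PC=6 idx=2 pred=N actual=N -> ctr[2]=0
Ev 5: PC=5 idx=1 pred=T actual=N -> ctr[1]=1
Ev 6: PC=5 idx=1 pred=N actual=N -> ctr[1]=0
Ev 7: PC=6 idx=2 pred=N actual=T -> ctr[2]=1
Ev 8: PC=6 idx=2 pred=N actual=T -> ctr[2]=2
Ev 9: PC=3 idx=3 pred=N actual=T -> ctr[3]=2
Ev 10: PC=5 idx=1 pred=N actual=T -> ctr[1]=1
Ev 11: PC=3 idx=3 pred=T actual=N -> ctr[3]=1
Ev 12: PC=3 idx=3 pred=N actual=T -> ctr[3]=2
Ev 13: PC=3 idx=3 pred=T actual=T -> ctr[3]=3

Answer: 0 1 2 3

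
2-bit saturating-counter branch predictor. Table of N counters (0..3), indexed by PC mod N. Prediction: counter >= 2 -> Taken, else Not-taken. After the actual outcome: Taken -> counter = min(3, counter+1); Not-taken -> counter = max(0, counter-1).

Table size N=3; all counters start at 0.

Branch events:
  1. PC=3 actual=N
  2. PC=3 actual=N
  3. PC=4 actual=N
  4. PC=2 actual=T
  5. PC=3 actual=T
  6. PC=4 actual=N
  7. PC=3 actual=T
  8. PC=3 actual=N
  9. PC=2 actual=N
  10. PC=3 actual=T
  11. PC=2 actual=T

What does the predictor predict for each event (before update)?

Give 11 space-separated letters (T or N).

Answer: N N N N N N N T N N N

Derivation:
Ev 1: PC=3 idx=0 pred=N actual=N -> ctr[0]=0
Ev 2: PC=3 idx=0 pred=N actual=N -> ctr[0]=0
Ev 3: PC=4 idx=1 pred=N actual=N -> ctr[1]=0
Ev 4: PC=2 idx=2 pred=N actual=T -> ctr[2]=1
Ev 5: PC=3 idx=0 pred=N actual=T -> ctr[0]=1
Ev 6: PC=4 idx=1 pred=N actual=N -> ctr[1]=0
Ev 7: PC=3 idx=0 pred=N actual=T -> ctr[0]=2
Ev 8: PC=3 idx=0 pred=T actual=N -> ctr[0]=1
Ev 9: PC=2 idx=2 pred=N actual=N -> ctr[2]=0
Ev 10: PC=3 idx=0 pred=N actual=T -> ctr[0]=2
Ev 11: PC=2 idx=2 pred=N actual=T -> ctr[2]=1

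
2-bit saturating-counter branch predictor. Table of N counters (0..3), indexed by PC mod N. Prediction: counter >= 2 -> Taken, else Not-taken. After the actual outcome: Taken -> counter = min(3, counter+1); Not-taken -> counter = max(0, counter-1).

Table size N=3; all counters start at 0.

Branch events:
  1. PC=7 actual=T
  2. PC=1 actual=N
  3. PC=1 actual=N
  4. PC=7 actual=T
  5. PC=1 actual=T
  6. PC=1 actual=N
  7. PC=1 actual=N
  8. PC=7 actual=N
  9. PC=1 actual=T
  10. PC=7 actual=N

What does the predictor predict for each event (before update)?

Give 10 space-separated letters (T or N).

Ev 1: PC=7 idx=1 pred=N actual=T -> ctr[1]=1
Ev 2: PC=1 idx=1 pred=N actual=N -> ctr[1]=0
Ev 3: PC=1 idx=1 pred=N actual=N -> ctr[1]=0
Ev 4: PC=7 idx=1 pred=N actual=T -> ctr[1]=1
Ev 5: PC=1 idx=1 pred=N actual=T -> ctr[1]=2
Ev 6: PC=1 idx=1 pred=T actual=N -> ctr[1]=1
Ev 7: PC=1 idx=1 pred=N actual=N -> ctr[1]=0
Ev 8: PC=7 idx=1 pred=N actual=N -> ctr[1]=0
Ev 9: PC=1 idx=1 pred=N actual=T -> ctr[1]=1
Ev 10: PC=7 idx=1 pred=N actual=N -> ctr[1]=0

Answer: N N N N N T N N N N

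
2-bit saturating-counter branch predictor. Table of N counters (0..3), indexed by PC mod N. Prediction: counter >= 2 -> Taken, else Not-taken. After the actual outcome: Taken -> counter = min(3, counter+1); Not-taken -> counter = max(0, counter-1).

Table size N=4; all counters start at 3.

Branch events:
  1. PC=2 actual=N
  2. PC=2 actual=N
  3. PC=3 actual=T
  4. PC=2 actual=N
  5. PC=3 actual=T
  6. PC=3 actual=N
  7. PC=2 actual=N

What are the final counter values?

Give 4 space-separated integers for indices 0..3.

Ev 1: PC=2 idx=2 pred=T actual=N -> ctr[2]=2
Ev 2: PC=2 idx=2 pred=T actual=N -> ctr[2]=1
Ev 3: PC=3 idx=3 pred=T actual=T -> ctr[3]=3
Ev 4: PC=2 idx=2 pred=N actual=N -> ctr[2]=0
Ev 5: PC=3 idx=3 pred=T actual=T -> ctr[3]=3
Ev 6: PC=3 idx=3 pred=T actual=N -> ctr[3]=2
Ev 7: PC=2 idx=2 pred=N actual=N -> ctr[2]=0

Answer: 3 3 0 2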